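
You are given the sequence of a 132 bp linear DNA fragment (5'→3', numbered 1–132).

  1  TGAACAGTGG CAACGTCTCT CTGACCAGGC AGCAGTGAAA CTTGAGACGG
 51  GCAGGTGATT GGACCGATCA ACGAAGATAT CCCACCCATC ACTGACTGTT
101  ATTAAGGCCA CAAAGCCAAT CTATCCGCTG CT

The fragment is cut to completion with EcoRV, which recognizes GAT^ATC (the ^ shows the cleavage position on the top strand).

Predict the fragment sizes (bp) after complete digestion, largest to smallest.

The EcoRV site (GATATC) starts at position 76.
EcoRV cuts after base 3 of each site, so after position 78.
Linear molecule, 1 cut → 2 fragments:
  1–78 → 78 bp
  79–132 → 54 bp
Sorted largest to smallest: 78, 54 bp.

78, 54 bp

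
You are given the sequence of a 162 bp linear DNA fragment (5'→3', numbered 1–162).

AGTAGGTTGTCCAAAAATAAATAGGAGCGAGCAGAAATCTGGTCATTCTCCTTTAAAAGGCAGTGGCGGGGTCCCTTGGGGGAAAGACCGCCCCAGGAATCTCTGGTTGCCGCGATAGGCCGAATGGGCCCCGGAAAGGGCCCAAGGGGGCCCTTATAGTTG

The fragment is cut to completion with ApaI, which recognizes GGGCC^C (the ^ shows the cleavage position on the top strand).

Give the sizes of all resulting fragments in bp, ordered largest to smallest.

130, 12, 10, 10 bp

ApaI sites (GGGCCC) start at positions 126, 138, 148.
ApaI cuts after base 5 of each site (before the last base), so after positions 130, 142, 152.
Linear molecule, 3 cuts → 4 fragments:
  1–130 → 130 bp
  131–142 → 12 bp
  143–152 → 10 bp
  153–162 → 10 bp
Sorted largest to smallest: 130, 12, 10, 10 bp.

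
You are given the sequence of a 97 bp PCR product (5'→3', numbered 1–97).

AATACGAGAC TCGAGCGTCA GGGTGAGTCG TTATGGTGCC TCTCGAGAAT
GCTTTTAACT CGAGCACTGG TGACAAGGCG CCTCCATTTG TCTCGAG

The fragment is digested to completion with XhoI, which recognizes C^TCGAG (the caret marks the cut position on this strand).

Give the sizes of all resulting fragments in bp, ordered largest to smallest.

33, 32, 17, 10, 5 bp

XhoI sites (CTCGAG) start at positions 10, 42, 59, 92.
XhoI cuts after the first base of each site, so after positions 10, 42, 59, 92.
Linear molecule, 4 cuts → 5 fragments:
  1–10 → 10 bp
  11–42 → 32 bp
  43–59 → 17 bp
  60–92 → 33 bp
  93–97 → 5 bp
Sorted largest to smallest: 33, 32, 17, 10, 5 bp.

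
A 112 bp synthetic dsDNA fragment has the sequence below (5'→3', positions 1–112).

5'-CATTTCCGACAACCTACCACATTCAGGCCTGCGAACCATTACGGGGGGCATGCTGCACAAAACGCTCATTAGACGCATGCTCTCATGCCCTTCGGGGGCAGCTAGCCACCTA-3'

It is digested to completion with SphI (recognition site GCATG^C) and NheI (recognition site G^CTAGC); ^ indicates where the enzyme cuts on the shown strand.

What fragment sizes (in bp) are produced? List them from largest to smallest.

SphI sites (GCATGC) start at positions 48, 75.
SphI cuts after base 5 of each site (before the last base), so after positions 52, 79.
The NheI site (GCTAGC) starts at position 101.
NheI cuts after the first base of each site, so after position 101.
Combined cut positions: 52, 79, 101.
Linear molecule, 3 cuts → 4 fragments:
  1–52 → 52 bp
  53–79 → 27 bp
  80–101 → 22 bp
  102–112 → 11 bp
Sorted largest to smallest: 52, 27, 22, 11 bp.

52, 27, 22, 11 bp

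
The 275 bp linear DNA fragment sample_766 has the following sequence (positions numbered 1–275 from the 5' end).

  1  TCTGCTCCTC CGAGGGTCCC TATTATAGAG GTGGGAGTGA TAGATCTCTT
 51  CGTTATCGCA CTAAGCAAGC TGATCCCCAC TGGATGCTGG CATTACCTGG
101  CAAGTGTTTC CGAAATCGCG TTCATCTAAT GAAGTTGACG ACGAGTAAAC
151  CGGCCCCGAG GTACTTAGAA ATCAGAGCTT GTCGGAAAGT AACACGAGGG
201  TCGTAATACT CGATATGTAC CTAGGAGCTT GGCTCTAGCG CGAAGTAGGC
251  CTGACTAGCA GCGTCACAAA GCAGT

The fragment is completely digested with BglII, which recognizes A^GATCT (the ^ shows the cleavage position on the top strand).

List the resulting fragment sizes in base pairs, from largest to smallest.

The BglII site (AGATCT) starts at position 42.
BglII cuts after the first base of each site, so after position 42.
Linear molecule, 1 cut → 2 fragments:
  1–42 → 42 bp
  43–275 → 233 bp
Sorted largest to smallest: 233, 42 bp.

233, 42 bp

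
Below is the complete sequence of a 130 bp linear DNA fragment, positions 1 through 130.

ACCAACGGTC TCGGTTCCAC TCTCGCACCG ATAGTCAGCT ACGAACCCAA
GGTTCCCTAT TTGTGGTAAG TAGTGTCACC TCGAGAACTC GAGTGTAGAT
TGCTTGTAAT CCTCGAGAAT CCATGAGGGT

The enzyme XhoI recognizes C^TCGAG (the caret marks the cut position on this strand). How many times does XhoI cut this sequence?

CTCGAG occurs starting at positions 80, 88, 112.
XhoI cuts at 3 sites.

3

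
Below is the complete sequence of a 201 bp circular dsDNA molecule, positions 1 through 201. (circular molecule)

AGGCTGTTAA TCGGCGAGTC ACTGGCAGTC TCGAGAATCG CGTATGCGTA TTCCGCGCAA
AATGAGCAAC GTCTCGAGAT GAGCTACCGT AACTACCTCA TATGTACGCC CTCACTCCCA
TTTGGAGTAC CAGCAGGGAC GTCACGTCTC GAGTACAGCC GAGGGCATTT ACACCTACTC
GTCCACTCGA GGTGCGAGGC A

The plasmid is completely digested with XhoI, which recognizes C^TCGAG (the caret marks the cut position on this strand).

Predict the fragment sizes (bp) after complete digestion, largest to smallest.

XhoI sites (CTCGAG) start at positions 30, 73, 148, 186.
XhoI cuts after the first base of each site, so after positions 30, 73, 148, 186.
Circular molecule, 4 cuts → 4 fragments:
  31–73 → 43 bp
  74–148 → 75 bp
  149–186 → 38 bp
  187–201 then 1–30 → 15 + 30 = 45 bp
Sorted largest to smallest: 75, 45, 43, 38 bp.

75, 45, 43, 38 bp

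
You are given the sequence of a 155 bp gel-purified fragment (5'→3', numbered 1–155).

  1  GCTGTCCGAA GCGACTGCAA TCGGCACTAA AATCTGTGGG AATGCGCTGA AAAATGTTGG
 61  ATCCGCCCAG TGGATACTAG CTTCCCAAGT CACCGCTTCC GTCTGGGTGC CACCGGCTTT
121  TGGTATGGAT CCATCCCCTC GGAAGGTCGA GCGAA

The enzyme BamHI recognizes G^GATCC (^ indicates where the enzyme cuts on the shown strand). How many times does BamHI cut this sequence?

GGATCC occurs starting at positions 59, 127.
BamHI cuts at 2 sites.

2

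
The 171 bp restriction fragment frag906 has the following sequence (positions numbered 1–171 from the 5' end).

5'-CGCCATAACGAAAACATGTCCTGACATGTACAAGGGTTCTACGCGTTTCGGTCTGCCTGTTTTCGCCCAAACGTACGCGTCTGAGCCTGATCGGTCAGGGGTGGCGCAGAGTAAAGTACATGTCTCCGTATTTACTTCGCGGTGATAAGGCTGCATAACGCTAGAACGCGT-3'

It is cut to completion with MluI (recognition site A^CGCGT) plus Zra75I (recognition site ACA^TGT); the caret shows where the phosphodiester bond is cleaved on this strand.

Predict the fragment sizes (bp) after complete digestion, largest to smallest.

MluI sites (ACGCGT) start at positions 41, 75, 166.
MluI cuts after the first base of each site, so after positions 41, 75, 166.
Zra75I sites (ACATGT) start at positions 14, 24, 118.
Zra75I cuts after base 3 of each site, so after positions 16, 26, 120.
Combined cut positions: 16, 26, 41, 75, 120, 166.
Linear molecule, 6 cuts → 7 fragments:
  1–16 → 16 bp
  17–26 → 10 bp
  27–41 → 15 bp
  42–75 → 34 bp
  76–120 → 45 bp
  121–166 → 46 bp
  167–171 → 5 bp
Sorted largest to smallest: 46, 45, 34, 16, 15, 10, 5 bp.

46, 45, 34, 16, 15, 10, 5 bp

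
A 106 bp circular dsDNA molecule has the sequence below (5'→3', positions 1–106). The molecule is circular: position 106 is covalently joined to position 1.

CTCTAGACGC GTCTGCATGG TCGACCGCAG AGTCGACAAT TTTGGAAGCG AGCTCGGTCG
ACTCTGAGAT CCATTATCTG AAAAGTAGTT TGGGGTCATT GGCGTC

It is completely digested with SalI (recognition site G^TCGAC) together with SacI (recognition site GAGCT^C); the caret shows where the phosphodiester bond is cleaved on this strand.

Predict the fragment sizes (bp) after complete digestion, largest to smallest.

SalI sites (GTCGAC) start at positions 20, 32, 57.
SalI cuts after the first base of each site, so after positions 20, 32, 57.
The SacI site (GAGCTC) starts at position 50.
SacI cuts after base 5 of each site (before the last base), so after position 54.
Combined cut positions: 20, 32, 54, 57.
Circular molecule, 4 cuts → 4 fragments:
  21–32 → 12 bp
  33–54 → 22 bp
  55–57 → 3 bp
  58–106 then 1–20 → 49 + 20 = 69 bp
Sorted largest to smallest: 69, 22, 12, 3 bp.

69, 22, 12, 3 bp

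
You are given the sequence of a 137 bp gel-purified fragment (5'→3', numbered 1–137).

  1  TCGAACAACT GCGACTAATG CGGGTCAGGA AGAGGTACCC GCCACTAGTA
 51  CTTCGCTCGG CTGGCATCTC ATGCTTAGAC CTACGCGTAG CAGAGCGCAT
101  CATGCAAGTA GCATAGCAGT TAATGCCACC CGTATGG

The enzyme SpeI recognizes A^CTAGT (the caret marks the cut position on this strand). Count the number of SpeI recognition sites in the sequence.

1

ACTAGT occurs starting at position 44.
SpeI cuts at 1 site.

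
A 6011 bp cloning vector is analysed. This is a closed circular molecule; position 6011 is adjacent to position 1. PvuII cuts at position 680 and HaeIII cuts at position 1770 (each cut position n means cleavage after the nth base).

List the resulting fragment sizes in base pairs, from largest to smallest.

Combined cut positions (sorted): 680, 1770.
Circular molecule, 2 cuts → 2 fragments:
  1770 − 680 = 1090 bp
  wrap: 6011 − 1770 + 680 = 4921 bp
Sorted largest to smallest: 4921, 1090 bp.

4921, 1090 bp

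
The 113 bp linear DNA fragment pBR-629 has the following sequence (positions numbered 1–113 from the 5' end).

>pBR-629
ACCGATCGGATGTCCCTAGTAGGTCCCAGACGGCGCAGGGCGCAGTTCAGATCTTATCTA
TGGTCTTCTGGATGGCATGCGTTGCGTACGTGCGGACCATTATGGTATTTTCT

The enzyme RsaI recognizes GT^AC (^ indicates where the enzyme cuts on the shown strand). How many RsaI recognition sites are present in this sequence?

1

GTAC occurs starting at position 86.
RsaI cuts at 1 site.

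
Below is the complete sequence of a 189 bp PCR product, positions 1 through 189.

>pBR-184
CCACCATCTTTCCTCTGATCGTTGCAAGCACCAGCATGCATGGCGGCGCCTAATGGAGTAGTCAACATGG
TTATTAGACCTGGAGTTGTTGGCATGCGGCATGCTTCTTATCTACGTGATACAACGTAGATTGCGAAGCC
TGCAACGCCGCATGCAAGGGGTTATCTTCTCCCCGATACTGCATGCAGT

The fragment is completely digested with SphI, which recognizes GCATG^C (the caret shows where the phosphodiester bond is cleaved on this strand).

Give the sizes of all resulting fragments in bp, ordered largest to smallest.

58, 51, 38, 31, 7, 4 bp

SphI sites (GCATGC) start at positions 34, 92, 99, 150, 181.
SphI cuts after base 5 of each site (before the last base), so after positions 38, 96, 103, 154, 185.
Linear molecule, 5 cuts → 6 fragments:
  1–38 → 38 bp
  39–96 → 58 bp
  97–103 → 7 bp
  104–154 → 51 bp
  155–185 → 31 bp
  186–189 → 4 bp
Sorted largest to smallest: 58, 51, 38, 31, 7, 4 bp.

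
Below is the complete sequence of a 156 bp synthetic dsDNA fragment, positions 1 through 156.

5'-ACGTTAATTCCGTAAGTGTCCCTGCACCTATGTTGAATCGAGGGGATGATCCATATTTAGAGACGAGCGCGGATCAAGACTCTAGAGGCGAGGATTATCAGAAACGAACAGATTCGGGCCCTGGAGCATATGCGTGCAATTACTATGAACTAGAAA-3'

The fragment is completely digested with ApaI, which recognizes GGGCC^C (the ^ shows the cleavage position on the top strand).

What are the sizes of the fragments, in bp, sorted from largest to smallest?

120, 36 bp

The ApaI site (GGGCCC) starts at position 116.
ApaI cuts after base 5 of each site (before the last base), so after position 120.
Linear molecule, 1 cut → 2 fragments:
  1–120 → 120 bp
  121–156 → 36 bp
Sorted largest to smallest: 120, 36 bp.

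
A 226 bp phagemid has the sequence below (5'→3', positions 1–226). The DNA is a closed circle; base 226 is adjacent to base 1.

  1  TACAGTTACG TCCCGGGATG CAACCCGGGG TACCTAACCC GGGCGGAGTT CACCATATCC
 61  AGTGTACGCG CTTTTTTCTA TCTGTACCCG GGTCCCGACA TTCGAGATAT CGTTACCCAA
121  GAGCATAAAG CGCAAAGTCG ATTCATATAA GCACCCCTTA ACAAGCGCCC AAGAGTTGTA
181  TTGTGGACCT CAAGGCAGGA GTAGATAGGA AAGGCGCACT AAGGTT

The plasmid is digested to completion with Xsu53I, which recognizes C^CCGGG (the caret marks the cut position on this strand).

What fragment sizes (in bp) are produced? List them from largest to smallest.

Xsu53I sites (CCCGGG) start at positions 12, 24, 38, 87.
Xsu53I cuts after the first base of each site, so after positions 12, 24, 38, 87.
Circular molecule, 4 cuts → 4 fragments:
  13–24 → 12 bp
  25–38 → 14 bp
  39–87 → 49 bp
  88–226 then 1–12 → 139 + 12 = 151 bp
Sorted largest to smallest: 151, 49, 14, 12 bp.

151, 49, 14, 12 bp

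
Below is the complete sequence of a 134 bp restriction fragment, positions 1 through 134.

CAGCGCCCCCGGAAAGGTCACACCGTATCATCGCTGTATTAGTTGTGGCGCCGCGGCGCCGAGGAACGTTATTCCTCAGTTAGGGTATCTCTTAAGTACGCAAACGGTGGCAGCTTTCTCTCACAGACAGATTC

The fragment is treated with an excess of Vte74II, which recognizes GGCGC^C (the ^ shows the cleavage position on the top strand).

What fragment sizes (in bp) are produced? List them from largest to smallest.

75, 51, 8 bp

Vte74II sites (GGCGCC) start at positions 47, 55.
Vte74II cuts after base 5 of each site (before the last base), so after positions 51, 59.
Linear molecule, 2 cuts → 3 fragments:
  1–51 → 51 bp
  52–59 → 8 bp
  60–134 → 75 bp
Sorted largest to smallest: 75, 51, 8 bp.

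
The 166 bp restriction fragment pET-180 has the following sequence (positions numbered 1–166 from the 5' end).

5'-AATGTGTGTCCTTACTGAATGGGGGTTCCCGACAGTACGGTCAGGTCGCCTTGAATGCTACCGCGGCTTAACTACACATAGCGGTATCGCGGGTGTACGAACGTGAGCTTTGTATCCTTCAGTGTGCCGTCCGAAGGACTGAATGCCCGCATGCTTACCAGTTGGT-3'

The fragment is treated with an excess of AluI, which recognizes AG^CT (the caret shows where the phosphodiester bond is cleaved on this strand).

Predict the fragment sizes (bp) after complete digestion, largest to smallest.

107, 59 bp

The AluI site (AGCT) starts at position 106.
AluI cuts after base 2 of each site, so after position 107.
Linear molecule, 1 cut → 2 fragments:
  1–107 → 107 bp
  108–166 → 59 bp
Sorted largest to smallest: 107, 59 bp.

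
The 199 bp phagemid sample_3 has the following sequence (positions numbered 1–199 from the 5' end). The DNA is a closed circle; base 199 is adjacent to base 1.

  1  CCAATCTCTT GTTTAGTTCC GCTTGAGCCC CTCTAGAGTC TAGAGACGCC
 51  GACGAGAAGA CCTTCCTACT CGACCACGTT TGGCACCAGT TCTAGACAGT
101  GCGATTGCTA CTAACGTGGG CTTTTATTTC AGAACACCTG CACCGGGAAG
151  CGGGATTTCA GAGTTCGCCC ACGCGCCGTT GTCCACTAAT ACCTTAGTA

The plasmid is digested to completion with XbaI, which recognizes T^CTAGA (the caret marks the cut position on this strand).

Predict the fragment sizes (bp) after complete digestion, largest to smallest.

XbaI sites (TCTAGA) start at positions 32, 39, 91.
XbaI cuts after the first base of each site, so after positions 32, 39, 91.
Circular molecule, 3 cuts → 3 fragments:
  33–39 → 7 bp
  40–91 → 52 bp
  92–199 then 1–32 → 108 + 32 = 140 bp
Sorted largest to smallest: 140, 52, 7 bp.

140, 52, 7 bp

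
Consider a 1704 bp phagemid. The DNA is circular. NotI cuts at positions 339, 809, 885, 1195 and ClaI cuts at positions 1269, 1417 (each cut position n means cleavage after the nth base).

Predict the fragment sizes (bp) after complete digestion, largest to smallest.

626, 470, 310, 148, 76, 74 bp

Combined cut positions (sorted): 339, 809, 885, 1195, 1269, 1417.
Circular molecule, 6 cuts → 6 fragments:
  809 − 339 = 470 bp
  885 − 809 = 76 bp
  1195 − 885 = 310 bp
  1269 − 1195 = 74 bp
  1417 − 1269 = 148 bp
  wrap: 1704 − 1417 + 339 = 626 bp
Sorted largest to smallest: 626, 470, 310, 148, 76, 74 bp.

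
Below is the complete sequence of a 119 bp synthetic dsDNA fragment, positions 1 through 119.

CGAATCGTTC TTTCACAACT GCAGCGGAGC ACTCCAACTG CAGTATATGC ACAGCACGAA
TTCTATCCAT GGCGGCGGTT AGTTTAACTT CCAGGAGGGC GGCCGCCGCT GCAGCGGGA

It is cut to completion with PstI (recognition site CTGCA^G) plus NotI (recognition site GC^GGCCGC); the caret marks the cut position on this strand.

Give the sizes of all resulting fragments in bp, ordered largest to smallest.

PstI sites (CTGCAG) start at positions 19, 38, 109.
PstI cuts after base 5 of each site (before the last base), so after positions 23, 42, 113.
The NotI site (GCGGCCGC) starts at position 99.
NotI cuts after base 2 of each site, so after position 100.
Combined cut positions: 23, 42, 100, 113.
Linear molecule, 4 cuts → 5 fragments:
  1–23 → 23 bp
  24–42 → 19 bp
  43–100 → 58 bp
  101–113 → 13 bp
  114–119 → 6 bp
Sorted largest to smallest: 58, 23, 19, 13, 6 bp.

58, 23, 19, 13, 6 bp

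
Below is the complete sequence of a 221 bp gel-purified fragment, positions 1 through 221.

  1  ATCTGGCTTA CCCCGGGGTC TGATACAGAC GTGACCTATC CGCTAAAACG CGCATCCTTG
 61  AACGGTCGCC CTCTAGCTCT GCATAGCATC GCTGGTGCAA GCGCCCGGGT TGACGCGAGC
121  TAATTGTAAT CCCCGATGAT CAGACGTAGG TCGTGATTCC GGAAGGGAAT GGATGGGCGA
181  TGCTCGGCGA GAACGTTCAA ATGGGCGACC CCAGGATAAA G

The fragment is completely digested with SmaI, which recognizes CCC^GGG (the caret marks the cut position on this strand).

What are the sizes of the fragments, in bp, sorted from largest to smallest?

115, 92, 14 bp

SmaI sites (CCCGGG) start at positions 12, 104.
SmaI cuts after base 3 of each site, so after positions 14, 106.
Linear molecule, 2 cuts → 3 fragments:
  1–14 → 14 bp
  15–106 → 92 bp
  107–221 → 115 bp
Sorted largest to smallest: 115, 92, 14 bp.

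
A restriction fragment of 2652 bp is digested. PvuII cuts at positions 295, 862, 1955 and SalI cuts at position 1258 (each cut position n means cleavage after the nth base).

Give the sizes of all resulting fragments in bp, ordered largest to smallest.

697, 697, 567, 396, 295 bp

Combined cut positions (sorted): 295, 862, 1258, 1955.
Linear molecule, 4 cuts → 5 fragments:
  295 − 0 = 295 bp
  862 − 295 = 567 bp
  1258 − 862 = 396 bp
  1955 − 1258 = 697 bp
  2652 − 1955 = 697 bp
Sorted largest to smallest: 697, 697, 567, 396, 295 bp.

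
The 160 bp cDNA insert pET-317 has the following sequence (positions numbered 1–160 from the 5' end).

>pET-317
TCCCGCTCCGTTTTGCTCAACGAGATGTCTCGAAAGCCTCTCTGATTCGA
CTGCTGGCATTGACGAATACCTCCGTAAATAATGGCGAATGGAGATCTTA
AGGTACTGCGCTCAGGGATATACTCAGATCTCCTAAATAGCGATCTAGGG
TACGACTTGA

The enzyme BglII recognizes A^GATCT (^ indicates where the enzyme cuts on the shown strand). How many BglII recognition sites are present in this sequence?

2

AGATCT occurs starting at positions 93, 126.
BglII cuts at 2 sites.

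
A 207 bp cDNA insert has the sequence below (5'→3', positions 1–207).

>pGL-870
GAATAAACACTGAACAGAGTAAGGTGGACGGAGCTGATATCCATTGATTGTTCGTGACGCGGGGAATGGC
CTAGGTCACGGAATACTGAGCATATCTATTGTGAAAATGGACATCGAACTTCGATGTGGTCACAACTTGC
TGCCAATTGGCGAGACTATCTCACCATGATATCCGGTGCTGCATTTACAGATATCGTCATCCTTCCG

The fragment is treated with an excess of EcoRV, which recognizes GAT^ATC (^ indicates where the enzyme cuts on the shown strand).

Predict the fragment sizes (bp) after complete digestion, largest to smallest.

EcoRV sites (GATATC) start at positions 36, 168, 190.
EcoRV cuts after base 3 of each site, so after positions 38, 170, 192.
Linear molecule, 3 cuts → 4 fragments:
  1–38 → 38 bp
  39–170 → 132 bp
  171–192 → 22 bp
  193–207 → 15 bp
Sorted largest to smallest: 132, 38, 22, 15 bp.

132, 38, 22, 15 bp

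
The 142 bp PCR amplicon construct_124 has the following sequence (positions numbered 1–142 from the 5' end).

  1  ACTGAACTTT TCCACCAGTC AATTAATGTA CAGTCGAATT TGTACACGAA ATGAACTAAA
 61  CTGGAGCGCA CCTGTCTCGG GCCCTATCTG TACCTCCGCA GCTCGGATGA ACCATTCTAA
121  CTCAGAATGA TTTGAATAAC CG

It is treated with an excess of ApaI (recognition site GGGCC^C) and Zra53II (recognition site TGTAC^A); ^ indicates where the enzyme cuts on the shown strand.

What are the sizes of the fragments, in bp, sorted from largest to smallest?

59, 38, 31, 14 bp

The ApaI site (GGGCCC) starts at position 79.
ApaI cuts after base 5 of each site (before the last base), so after position 83.
Zra53II sites (TGTACA) start at positions 27, 41.
Zra53II cuts after base 5 of each site (before the last base), so after positions 31, 45.
Combined cut positions: 31, 45, 83.
Linear molecule, 3 cuts → 4 fragments:
  1–31 → 31 bp
  32–45 → 14 bp
  46–83 → 38 bp
  84–142 → 59 bp
Sorted largest to smallest: 59, 38, 31, 14 bp.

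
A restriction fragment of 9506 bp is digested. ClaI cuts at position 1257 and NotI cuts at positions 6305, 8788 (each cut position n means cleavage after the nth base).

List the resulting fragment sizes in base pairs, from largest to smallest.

Combined cut positions (sorted): 1257, 6305, 8788.
Linear molecule, 3 cuts → 4 fragments:
  1257 − 0 = 1257 bp
  6305 − 1257 = 5048 bp
  8788 − 6305 = 2483 bp
  9506 − 8788 = 718 bp
Sorted largest to smallest: 5048, 2483, 1257, 718 bp.

5048, 2483, 1257, 718 bp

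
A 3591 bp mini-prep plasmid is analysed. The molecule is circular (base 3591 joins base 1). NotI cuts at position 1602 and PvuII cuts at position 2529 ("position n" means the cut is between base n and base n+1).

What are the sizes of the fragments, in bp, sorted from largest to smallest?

Combined cut positions (sorted): 1602, 2529.
Circular molecule, 2 cuts → 2 fragments:
  2529 − 1602 = 927 bp
  wrap: 3591 − 2529 + 1602 = 2664 bp
Sorted largest to smallest: 2664, 927 bp.

2664, 927 bp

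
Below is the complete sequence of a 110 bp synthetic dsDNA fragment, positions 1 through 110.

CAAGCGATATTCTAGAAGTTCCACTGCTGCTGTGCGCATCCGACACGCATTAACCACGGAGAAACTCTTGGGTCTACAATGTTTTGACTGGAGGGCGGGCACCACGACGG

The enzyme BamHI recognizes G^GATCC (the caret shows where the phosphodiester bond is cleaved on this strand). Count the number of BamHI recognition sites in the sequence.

0

No occurrence of GGATCC is present in the sequence.
BamHI does not cut: 0 sites.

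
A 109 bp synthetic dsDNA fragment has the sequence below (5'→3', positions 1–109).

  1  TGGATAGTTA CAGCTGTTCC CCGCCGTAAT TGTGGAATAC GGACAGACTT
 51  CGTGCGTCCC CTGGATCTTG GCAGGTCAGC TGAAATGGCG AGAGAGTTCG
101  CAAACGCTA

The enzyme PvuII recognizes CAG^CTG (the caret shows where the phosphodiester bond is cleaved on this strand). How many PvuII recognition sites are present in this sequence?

CAGCTG occurs starting at positions 11, 77.
PvuII cuts at 2 sites.

2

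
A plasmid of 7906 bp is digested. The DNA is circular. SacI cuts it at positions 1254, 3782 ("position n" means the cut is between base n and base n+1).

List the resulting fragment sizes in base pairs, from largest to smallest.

5378, 2528 bp

Circular molecule, 2 cuts → 2 fragments:
  3782 − 1254 = 2528 bp
  wrap: 7906 − 3782 + 1254 = 5378 bp
Sorted largest to smallest: 5378, 2528 bp.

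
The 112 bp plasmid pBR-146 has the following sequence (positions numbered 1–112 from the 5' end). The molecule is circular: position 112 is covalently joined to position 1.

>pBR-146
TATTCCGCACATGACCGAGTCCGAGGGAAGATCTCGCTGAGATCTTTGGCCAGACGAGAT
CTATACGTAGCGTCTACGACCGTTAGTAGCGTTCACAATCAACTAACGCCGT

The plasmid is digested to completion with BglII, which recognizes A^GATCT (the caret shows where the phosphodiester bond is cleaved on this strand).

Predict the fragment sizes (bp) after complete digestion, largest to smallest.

84, 17, 11 bp

BglII sites (AGATCT) start at positions 29, 40, 57.
BglII cuts after the first base of each site, so after positions 29, 40, 57.
Circular molecule, 3 cuts → 3 fragments:
  30–40 → 11 bp
  41–57 → 17 bp
  58–112 then 1–29 → 55 + 29 = 84 bp
Sorted largest to smallest: 84, 17, 11 bp.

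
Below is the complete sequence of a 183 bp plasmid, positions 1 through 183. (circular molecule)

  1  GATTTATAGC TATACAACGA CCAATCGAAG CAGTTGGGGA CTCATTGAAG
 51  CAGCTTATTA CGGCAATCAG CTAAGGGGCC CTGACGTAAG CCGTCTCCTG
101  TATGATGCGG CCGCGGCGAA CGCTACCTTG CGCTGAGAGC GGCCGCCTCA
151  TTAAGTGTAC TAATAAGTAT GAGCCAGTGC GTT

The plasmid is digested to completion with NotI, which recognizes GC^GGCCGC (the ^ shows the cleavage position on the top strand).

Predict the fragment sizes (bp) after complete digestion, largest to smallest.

151, 32 bp

NotI sites (GCGGCCGC) start at positions 107, 139.
NotI cuts after base 2 of each site, so after positions 108, 140.
Circular molecule, 2 cuts → 2 fragments:
  109–140 → 32 bp
  141–183 then 1–108 → 43 + 108 = 151 bp
Sorted largest to smallest: 151, 32 bp.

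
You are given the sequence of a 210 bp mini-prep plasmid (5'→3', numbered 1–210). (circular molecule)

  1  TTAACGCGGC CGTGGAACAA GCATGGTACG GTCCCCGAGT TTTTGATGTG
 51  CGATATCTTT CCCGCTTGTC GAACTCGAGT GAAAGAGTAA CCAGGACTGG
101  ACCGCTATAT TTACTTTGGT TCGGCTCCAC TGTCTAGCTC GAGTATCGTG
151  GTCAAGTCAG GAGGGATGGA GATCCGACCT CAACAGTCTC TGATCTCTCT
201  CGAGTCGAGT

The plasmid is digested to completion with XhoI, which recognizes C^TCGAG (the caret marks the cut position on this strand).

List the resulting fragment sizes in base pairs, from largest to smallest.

XhoI sites (CTCGAG) start at positions 74, 138, 199.
XhoI cuts after the first base of each site, so after positions 74, 138, 199.
Circular molecule, 3 cuts → 3 fragments:
  75–138 → 64 bp
  139–199 → 61 bp
  200–210 then 1–74 → 11 + 74 = 85 bp
Sorted largest to smallest: 85, 64, 61 bp.

85, 64, 61 bp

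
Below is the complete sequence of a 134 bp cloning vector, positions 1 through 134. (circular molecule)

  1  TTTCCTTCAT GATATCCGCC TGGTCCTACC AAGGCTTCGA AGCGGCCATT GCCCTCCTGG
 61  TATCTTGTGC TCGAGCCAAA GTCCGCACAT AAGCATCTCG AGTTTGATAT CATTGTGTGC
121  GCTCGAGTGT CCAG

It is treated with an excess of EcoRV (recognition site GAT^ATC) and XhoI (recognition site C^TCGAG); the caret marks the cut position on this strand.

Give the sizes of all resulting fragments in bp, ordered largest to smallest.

57, 27, 25, 14, 11 bp

EcoRV sites (GATATC) start at positions 11, 106.
EcoRV cuts after base 3 of each site, so after positions 13, 108.
XhoI sites (CTCGAG) start at positions 70, 97, 122.
XhoI cuts after the first base of each site, so after positions 70, 97, 122.
Combined cut positions: 13, 70, 97, 108, 122.
Circular molecule, 5 cuts → 5 fragments:
  14–70 → 57 bp
  71–97 → 27 bp
  98–108 → 11 bp
  109–122 → 14 bp
  123–134 then 1–13 → 12 + 13 = 25 bp
Sorted largest to smallest: 57, 27, 25, 14, 11 bp.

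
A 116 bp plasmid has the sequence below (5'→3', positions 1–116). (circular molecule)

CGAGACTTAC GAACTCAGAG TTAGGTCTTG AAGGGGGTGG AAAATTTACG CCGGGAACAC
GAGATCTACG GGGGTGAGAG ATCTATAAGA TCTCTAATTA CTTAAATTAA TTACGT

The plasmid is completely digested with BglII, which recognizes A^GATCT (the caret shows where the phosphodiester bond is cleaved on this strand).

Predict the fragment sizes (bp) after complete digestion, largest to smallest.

BglII sites (AGATCT) start at positions 62, 79, 88.
BglII cuts after the first base of each site, so after positions 62, 79, 88.
Circular molecule, 3 cuts → 3 fragments:
  63–79 → 17 bp
  80–88 → 9 bp
  89–116 then 1–62 → 28 + 62 = 90 bp
Sorted largest to smallest: 90, 17, 9 bp.

90, 17, 9 bp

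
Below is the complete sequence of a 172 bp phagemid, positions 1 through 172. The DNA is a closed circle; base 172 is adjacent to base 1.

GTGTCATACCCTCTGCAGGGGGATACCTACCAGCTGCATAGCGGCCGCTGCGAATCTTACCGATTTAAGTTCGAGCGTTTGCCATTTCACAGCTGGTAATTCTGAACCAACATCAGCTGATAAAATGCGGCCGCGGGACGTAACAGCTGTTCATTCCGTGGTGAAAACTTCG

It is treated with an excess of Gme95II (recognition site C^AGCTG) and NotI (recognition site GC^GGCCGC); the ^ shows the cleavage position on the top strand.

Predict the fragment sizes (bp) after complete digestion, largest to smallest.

Gme95II sites (CAGCTG) start at positions 31, 90, 114, 144.
Gme95II cuts after the first base of each site, so after positions 31, 90, 114, 144.
NotI sites (GCGGCCGC) start at positions 41, 127.
NotI cuts after base 2 of each site, so after positions 42, 128.
Combined cut positions: 31, 42, 90, 114, 128, 144.
Circular molecule, 6 cuts → 6 fragments:
  32–42 → 11 bp
  43–90 → 48 bp
  91–114 → 24 bp
  115–128 → 14 bp
  129–144 → 16 bp
  145–172 then 1–31 → 28 + 31 = 59 bp
Sorted largest to smallest: 59, 48, 24, 16, 14, 11 bp.

59, 48, 24, 16, 14, 11 bp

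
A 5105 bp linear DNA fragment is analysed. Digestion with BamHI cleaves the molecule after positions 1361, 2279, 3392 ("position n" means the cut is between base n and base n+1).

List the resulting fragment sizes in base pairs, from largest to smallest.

1713, 1361, 1113, 918 bp

Linear molecule, 3 cuts → 4 fragments:
  1361 − 0 = 1361 bp
  2279 − 1361 = 918 bp
  3392 − 2279 = 1113 bp
  5105 − 3392 = 1713 bp
Sorted largest to smallest: 1713, 1361, 1113, 918 bp.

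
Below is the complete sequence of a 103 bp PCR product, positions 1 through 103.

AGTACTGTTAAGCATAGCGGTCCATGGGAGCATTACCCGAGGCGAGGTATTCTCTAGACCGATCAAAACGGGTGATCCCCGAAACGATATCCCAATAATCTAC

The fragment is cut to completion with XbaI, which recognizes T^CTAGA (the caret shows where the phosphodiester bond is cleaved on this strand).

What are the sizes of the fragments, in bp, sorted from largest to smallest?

53, 50 bp

The XbaI site (TCTAGA) starts at position 53.
XbaI cuts after the first base of each site, so after position 53.
Linear molecule, 1 cut → 2 fragments:
  1–53 → 53 bp
  54–103 → 50 bp
Sorted largest to smallest: 53, 50 bp.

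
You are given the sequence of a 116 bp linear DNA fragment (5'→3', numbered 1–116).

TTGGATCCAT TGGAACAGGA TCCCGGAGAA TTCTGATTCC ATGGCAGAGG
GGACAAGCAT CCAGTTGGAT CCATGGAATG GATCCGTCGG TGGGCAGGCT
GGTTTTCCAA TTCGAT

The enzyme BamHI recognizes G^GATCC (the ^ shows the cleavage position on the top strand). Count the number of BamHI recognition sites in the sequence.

GGATCC occurs starting at positions 3, 18, 67, 80.
BamHI cuts at 4 sites.

4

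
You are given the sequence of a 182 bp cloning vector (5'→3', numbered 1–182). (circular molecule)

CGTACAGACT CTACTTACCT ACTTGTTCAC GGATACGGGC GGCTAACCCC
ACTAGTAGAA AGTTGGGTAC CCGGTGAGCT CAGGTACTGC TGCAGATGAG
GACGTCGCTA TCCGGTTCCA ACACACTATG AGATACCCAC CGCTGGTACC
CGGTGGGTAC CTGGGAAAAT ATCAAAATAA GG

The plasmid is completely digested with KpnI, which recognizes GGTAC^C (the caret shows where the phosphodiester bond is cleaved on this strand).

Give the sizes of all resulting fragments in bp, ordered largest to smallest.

KpnI sites (GGTACC) start at positions 66, 145, 156.
KpnI cuts after base 5 of each site (before the last base), so after positions 70, 149, 160.
Circular molecule, 3 cuts → 3 fragments:
  71–149 → 79 bp
  150–160 → 11 bp
  161–182 then 1–70 → 22 + 70 = 92 bp
Sorted largest to smallest: 92, 79, 11 bp.

92, 79, 11 bp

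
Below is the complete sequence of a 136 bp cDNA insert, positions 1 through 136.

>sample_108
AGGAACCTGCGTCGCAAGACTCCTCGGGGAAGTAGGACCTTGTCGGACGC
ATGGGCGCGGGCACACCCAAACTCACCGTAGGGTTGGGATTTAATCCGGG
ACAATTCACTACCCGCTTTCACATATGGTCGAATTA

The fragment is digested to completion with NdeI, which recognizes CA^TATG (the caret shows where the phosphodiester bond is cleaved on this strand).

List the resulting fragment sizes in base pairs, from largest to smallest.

123, 13 bp

The NdeI site (CATATG) starts at position 122.
NdeI cuts after base 2 of each site, so after position 123.
Linear molecule, 1 cut → 2 fragments:
  1–123 → 123 bp
  124–136 → 13 bp
Sorted largest to smallest: 123, 13 bp.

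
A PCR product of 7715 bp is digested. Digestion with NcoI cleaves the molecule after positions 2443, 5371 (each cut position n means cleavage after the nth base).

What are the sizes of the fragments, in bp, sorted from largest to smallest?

Linear molecule, 2 cuts → 3 fragments:
  2443 − 0 = 2443 bp
  5371 − 2443 = 2928 bp
  7715 − 5371 = 2344 bp
Sorted largest to smallest: 2928, 2443, 2344 bp.

2928, 2443, 2344 bp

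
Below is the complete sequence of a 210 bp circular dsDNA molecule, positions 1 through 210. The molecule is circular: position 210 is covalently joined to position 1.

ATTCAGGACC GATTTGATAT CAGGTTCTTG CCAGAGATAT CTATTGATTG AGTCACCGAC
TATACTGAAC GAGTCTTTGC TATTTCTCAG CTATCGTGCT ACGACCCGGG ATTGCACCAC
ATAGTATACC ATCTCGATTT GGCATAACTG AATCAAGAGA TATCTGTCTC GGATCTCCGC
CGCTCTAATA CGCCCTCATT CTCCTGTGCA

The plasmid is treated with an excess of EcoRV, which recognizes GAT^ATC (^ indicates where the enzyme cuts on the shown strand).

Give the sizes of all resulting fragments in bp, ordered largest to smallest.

EcoRV sites (GATATC) start at positions 16, 36, 159.
EcoRV cuts after base 3 of each site, so after positions 18, 38, 161.
Circular molecule, 3 cuts → 3 fragments:
  19–38 → 20 bp
  39–161 → 123 bp
  162–210 then 1–18 → 49 + 18 = 67 bp
Sorted largest to smallest: 123, 67, 20 bp.

123, 67, 20 bp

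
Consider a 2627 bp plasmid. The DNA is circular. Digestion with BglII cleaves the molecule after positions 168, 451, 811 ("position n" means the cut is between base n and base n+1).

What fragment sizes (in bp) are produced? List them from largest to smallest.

1984, 360, 283 bp

Circular molecule, 3 cuts → 3 fragments:
  451 − 168 = 283 bp
  811 − 451 = 360 bp
  wrap: 2627 − 811 + 168 = 1984 bp
Sorted largest to smallest: 1984, 360, 283 bp.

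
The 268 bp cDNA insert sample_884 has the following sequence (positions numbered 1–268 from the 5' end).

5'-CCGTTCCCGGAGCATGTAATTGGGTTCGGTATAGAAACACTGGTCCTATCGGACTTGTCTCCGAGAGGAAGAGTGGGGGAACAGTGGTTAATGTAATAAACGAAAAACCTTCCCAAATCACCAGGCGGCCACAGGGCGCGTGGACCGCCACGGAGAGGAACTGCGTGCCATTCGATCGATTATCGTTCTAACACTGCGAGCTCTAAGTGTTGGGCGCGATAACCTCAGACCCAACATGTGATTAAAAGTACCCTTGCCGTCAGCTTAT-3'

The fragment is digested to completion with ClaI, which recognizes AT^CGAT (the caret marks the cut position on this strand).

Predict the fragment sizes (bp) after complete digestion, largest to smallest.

176, 92 bp

The ClaI site (ATCGAT) starts at position 175.
ClaI cuts after base 2 of each site, so after position 176.
Linear molecule, 1 cut → 2 fragments:
  1–176 → 176 bp
  177–268 → 92 bp
Sorted largest to smallest: 176, 92 bp.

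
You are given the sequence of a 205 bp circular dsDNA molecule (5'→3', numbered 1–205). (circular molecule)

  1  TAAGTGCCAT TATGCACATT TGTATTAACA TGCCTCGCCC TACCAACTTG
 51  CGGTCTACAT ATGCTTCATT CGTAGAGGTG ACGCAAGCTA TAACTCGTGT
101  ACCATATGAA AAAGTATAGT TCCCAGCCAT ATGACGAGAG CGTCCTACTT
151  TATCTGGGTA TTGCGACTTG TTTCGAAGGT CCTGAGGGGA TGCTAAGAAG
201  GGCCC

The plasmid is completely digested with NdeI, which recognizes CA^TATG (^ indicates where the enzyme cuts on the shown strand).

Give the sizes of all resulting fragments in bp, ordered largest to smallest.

NdeI sites (CATATG) start at positions 58, 103, 128.
NdeI cuts after base 2 of each site, so after positions 59, 104, 129.
Circular molecule, 3 cuts → 3 fragments:
  60–104 → 45 bp
  105–129 → 25 bp
  130–205 then 1–59 → 76 + 59 = 135 bp
Sorted largest to smallest: 135, 45, 25 bp.

135, 45, 25 bp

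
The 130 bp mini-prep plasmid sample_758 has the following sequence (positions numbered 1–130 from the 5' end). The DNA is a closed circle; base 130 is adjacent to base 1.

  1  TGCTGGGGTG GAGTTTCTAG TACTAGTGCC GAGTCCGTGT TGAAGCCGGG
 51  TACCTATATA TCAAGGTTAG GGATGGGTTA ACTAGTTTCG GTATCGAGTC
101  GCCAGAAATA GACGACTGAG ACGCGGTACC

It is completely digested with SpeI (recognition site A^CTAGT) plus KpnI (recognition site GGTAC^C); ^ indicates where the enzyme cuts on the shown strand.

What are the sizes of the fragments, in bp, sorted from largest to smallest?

SpeI sites (ACTAGT) start at positions 22, 81.
SpeI cuts after the first base of each site, so after positions 22, 81.
KpnI sites (GGTACC) start at positions 49, 125.
KpnI cuts after base 5 of each site (before the last base), so after positions 53, 129.
Combined cut positions: 22, 53, 81, 129.
Circular molecule, 4 cuts → 4 fragments:
  23–53 → 31 bp
  54–81 → 28 bp
  82–129 → 48 bp
  130–130 then 1–22 → 1 + 22 = 23 bp
Sorted largest to smallest: 48, 31, 28, 23 bp.

48, 31, 28, 23 bp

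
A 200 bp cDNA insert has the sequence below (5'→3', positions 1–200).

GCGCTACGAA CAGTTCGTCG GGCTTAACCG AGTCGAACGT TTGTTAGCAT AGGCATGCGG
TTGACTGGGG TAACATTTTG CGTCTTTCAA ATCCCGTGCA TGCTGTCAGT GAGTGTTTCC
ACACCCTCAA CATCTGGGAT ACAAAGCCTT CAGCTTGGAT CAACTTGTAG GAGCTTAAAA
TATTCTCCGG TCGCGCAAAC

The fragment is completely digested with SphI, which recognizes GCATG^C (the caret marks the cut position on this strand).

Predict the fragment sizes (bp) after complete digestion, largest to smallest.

98, 57, 45 bp

SphI sites (GCATGC) start at positions 53, 98.
SphI cuts after base 5 of each site (before the last base), so after positions 57, 102.
Linear molecule, 2 cuts → 3 fragments:
  1–57 → 57 bp
  58–102 → 45 bp
  103–200 → 98 bp
Sorted largest to smallest: 98, 57, 45 bp.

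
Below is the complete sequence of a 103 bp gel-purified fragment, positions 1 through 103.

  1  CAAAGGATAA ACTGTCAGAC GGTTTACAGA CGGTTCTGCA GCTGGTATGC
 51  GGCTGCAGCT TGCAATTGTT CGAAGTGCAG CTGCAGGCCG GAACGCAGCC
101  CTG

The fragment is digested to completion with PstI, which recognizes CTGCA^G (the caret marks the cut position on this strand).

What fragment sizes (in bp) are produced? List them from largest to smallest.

PstI sites (CTGCAG) start at positions 36, 53, 81.
PstI cuts after base 5 of each site (before the last base), so after positions 40, 57, 85.
Linear molecule, 3 cuts → 4 fragments:
  1–40 → 40 bp
  41–57 → 17 bp
  58–85 → 28 bp
  86–103 → 18 bp
Sorted largest to smallest: 40, 28, 18, 17 bp.

40, 28, 18, 17 bp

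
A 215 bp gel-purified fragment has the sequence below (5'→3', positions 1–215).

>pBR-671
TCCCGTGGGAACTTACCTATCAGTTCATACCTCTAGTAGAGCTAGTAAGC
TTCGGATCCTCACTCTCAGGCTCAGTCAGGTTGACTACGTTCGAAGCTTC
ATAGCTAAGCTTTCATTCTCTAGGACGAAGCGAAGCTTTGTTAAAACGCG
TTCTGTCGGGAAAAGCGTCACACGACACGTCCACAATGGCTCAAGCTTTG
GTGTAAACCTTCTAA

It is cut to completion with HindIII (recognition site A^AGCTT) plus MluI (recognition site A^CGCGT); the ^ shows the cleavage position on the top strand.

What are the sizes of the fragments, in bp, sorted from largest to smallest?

47, 47, 47, 26, 22, 13, 13 bp

HindIII sites (AAGCTT) start at positions 47, 94, 107, 133, 193.
HindIII cuts after the first base of each site, so after positions 47, 94, 107, 133, 193.
The MluI site (ACGCGT) starts at position 146.
MluI cuts after the first base of each site, so after position 146.
Combined cut positions: 47, 94, 107, 133, 146, 193.
Linear molecule, 6 cuts → 7 fragments:
  1–47 → 47 bp
  48–94 → 47 bp
  95–107 → 13 bp
  108–133 → 26 bp
  134–146 → 13 bp
  147–193 → 47 bp
  194–215 → 22 bp
Sorted largest to smallest: 47, 47, 47, 26, 22, 13, 13 bp.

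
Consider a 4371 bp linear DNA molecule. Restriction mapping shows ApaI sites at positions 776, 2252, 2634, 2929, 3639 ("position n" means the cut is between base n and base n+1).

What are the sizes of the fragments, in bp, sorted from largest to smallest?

1476, 776, 732, 710, 382, 295 bp

Linear molecule, 5 cuts → 6 fragments:
  776 − 0 = 776 bp
  2252 − 776 = 1476 bp
  2634 − 2252 = 382 bp
  2929 − 2634 = 295 bp
  3639 − 2929 = 710 bp
  4371 − 3639 = 732 bp
Sorted largest to smallest: 1476, 776, 732, 710, 382, 295 bp.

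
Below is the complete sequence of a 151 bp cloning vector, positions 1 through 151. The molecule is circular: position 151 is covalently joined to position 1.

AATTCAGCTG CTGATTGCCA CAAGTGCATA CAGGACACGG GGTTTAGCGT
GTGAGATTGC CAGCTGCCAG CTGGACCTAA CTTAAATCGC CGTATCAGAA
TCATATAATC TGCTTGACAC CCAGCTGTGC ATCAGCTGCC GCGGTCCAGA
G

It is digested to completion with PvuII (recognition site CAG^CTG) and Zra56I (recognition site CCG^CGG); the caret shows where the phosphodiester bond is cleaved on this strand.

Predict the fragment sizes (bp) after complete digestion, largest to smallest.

PvuII sites (CAGCTG) start at positions 5, 61, 68, 122, 133.
PvuII cuts after base 3 of each site, so after positions 7, 63, 70, 124, 135.
The Zra56I site (CCGCGG) starts at position 139.
Zra56I cuts after base 3 of each site, so after position 141.
Combined cut positions: 7, 63, 70, 124, 135, 141.
Circular molecule, 6 cuts → 6 fragments:
  8–63 → 56 bp
  64–70 → 7 bp
  71–124 → 54 bp
  125–135 → 11 bp
  136–141 → 6 bp
  142–151 then 1–7 → 10 + 7 = 17 bp
Sorted largest to smallest: 56, 54, 17, 11, 7, 6 bp.

56, 54, 17, 11, 7, 6 bp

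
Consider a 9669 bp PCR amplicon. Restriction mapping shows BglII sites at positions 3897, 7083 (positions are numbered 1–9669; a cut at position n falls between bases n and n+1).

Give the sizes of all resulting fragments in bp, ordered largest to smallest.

Linear molecule, 2 cuts → 3 fragments:
  3897 − 0 = 3897 bp
  7083 − 3897 = 3186 bp
  9669 − 7083 = 2586 bp
Sorted largest to smallest: 3897, 3186, 2586 bp.

3897, 3186, 2586 bp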